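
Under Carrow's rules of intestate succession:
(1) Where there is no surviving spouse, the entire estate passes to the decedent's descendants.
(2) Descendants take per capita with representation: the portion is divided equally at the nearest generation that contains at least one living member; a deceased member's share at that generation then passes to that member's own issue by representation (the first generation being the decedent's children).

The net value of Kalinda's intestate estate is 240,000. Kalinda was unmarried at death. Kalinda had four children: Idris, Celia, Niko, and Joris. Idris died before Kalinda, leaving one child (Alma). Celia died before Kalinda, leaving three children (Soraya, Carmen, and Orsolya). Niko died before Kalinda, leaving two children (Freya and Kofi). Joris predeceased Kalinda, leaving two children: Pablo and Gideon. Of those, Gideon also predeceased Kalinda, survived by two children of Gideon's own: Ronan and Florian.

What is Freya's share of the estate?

Freya receives 30,000.

The entire 240,000 passes to the descendants.
No child survives, so the initial division is made at the grandchildren's generation.
That amount (240,000) is divided into 8 shares of 30,000: Alma, Soraya, Carmen, Orsolya, Freya, Kofi, and Pablo each take 30,000; Gideon's 30,000 share passes to Gideon's issue.
Gideon's share (30,000) is divided into 2 shares of 15,000: Ronan and Florian each take 15,000.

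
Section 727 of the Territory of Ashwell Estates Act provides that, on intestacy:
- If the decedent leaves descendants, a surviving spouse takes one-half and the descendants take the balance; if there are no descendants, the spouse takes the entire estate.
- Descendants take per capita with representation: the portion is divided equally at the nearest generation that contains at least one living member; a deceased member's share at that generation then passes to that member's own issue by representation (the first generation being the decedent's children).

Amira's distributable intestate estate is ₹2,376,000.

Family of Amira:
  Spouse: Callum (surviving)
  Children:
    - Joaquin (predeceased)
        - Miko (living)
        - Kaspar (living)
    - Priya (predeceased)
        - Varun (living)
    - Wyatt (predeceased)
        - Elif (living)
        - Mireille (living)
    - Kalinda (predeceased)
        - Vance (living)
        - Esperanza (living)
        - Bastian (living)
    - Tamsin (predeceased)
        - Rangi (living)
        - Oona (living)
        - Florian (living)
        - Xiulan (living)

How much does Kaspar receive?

Kaspar receives ₹99,000.

Callum takes one-half of ₹2,376,000 = ₹1,188,000. The remaining ₹1,188,000 passes to the descendants.
No child survives, so the initial division is made at the grandchildren's generation.
The descendants' portion (₹1,188,000) is divided into 12 shares of ₹99,000: Miko, Kaspar, Varun, Elif, Mireille, Vance, Esperanza, Bastian, Rangi, Oona, Florian, and Xiulan each take ₹99,000.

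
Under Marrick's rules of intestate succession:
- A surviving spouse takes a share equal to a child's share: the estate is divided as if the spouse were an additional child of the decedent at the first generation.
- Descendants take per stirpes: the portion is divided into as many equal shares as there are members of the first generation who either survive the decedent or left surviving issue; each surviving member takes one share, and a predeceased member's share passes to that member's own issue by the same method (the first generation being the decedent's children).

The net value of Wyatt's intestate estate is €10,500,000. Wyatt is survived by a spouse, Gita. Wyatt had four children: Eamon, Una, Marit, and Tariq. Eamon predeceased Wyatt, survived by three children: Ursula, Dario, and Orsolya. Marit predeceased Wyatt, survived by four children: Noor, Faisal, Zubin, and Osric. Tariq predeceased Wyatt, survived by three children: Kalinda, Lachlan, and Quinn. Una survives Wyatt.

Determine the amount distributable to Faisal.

Faisal receives €525,000.

The spouse counts as an additional share at the children's level, so there are 5 primary shares of €2,100,000. Gita takes one such share (€2,100,000).
The children's combined portion (€8,400,000) is divided into 4 shares of €2,100,000: Una takes €2,100,000; Eamon's €2,100,000 share passes to Eamon's issue; Marit's €2,100,000 share passes to Marit's issue; Tariq's €2,100,000 share passes to Tariq's issue.
Eamon's share (€2,100,000) is divided into 3 shares of €700,000: Ursula, Dario, and Orsolya each take €700,000.
Marit's share (€2,100,000) is divided into 4 shares of €525,000: Noor, Faisal, Zubin, and Osric each take €525,000.
Tariq's share (€2,100,000) is divided into 3 shares of €700,000: Kalinda, Lachlan, and Quinn each take €700,000.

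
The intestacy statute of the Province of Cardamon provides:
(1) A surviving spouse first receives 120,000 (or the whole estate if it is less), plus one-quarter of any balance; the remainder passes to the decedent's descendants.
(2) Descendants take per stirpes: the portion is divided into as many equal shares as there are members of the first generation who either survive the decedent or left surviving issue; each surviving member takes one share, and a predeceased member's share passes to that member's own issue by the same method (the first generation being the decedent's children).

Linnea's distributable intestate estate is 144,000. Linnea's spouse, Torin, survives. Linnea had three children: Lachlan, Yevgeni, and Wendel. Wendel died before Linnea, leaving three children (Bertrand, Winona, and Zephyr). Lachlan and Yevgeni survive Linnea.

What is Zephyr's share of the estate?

Zephyr receives 2,000.

Torin first takes 120,000, leaving a balance of 24,000. Torin then takes one-quarter of the balance (6,000), for a total of 126,000. The remaining 18,000 passes to the descendants.
The descendants' portion (18,000) is divided into 3 shares of 6,000: Lachlan and Yevgeni each take 6,000; Wendel's 6,000 share passes to Wendel's issue.
Wendel's share (6,000) is divided into 3 shares of 2,000: Bertrand, Winona, and Zephyr each take 2,000.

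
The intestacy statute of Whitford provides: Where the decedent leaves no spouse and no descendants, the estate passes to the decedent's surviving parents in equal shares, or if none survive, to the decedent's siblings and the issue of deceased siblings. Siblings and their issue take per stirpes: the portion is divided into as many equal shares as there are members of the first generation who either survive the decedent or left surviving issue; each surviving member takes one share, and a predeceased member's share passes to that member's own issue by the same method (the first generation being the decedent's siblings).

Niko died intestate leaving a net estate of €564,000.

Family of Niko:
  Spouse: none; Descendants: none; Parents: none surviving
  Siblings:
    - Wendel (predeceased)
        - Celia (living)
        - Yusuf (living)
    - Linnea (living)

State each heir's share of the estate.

Celia: €141,000; Yusuf: €141,000; Linnea: €282,000

The entire €564,000 passes to the siblings and their issue.
That amount (€564,000) is divided into 2 shares of €282,000: Linnea takes €282,000; Wendel's €282,000 share passes to Wendel's issue.
Wendel's share (€282,000) is divided into 2 shares of €141,000: Celia and Yusuf each take €141,000.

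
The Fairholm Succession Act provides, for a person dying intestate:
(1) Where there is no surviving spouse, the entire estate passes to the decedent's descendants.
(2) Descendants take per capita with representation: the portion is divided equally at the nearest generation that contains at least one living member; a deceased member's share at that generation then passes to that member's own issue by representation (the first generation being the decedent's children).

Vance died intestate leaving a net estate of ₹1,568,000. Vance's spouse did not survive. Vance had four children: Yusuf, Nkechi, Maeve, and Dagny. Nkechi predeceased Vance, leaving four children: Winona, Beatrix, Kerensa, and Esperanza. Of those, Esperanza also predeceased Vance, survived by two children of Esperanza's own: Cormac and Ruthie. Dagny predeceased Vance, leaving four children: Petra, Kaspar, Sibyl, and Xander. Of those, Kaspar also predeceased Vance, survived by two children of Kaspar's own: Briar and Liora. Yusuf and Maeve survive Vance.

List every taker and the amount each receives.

The entire ₹1,568,000 passes to the descendants.
That amount (₹1,568,000) is divided into 4 shares of ₹392,000: Yusuf and Maeve each take ₹392,000; Nkechi's ₹392,000 share passes to Nkechi's issue; Dagny's ₹392,000 share passes to Dagny's issue.
Nkechi's share (₹392,000) is divided into 4 shares of ₹98,000: Winona, Beatrix, and Kerensa each take ₹98,000; Esperanza's ₹98,000 share passes to Esperanza's issue.
Esperanza's share (₹98,000) is divided into 2 shares of ₹49,000: Cormac and Ruthie each take ₹49,000.
Dagny's share (₹392,000) is divided into 4 shares of ₹98,000: Petra, Sibyl, and Xander each take ₹98,000; Kaspar's ₹98,000 share passes to Kaspar's issue.
Kaspar's share (₹98,000) is divided into 2 shares of ₹49,000: Briar and Liora each take ₹49,000.

Yusuf: ₹392,000; Winona: ₹98,000; Beatrix: ₹98,000; Kerensa: ₹98,000; Cormac: ₹49,000; Ruthie: ₹49,000; Maeve: ₹392,000; Petra: ₹98,000; Briar: ₹49,000; Liora: ₹49,000; Sibyl: ₹98,000; Xander: ₹98,000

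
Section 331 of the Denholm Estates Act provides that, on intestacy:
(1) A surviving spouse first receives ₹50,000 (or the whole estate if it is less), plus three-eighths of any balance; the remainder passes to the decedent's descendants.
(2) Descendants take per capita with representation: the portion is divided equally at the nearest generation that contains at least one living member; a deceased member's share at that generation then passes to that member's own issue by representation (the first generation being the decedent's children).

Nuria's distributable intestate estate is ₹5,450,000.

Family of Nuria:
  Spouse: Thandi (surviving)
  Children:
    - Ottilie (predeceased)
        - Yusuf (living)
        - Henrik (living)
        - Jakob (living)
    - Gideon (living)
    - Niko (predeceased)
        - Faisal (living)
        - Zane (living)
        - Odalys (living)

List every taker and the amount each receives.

Thandi first takes ₹50,000, leaving a balance of ₹5,400,000. Thandi then takes three-eighths of the balance (₹2,025,000), for a total of ₹2,075,000. The remaining ₹3,375,000 passes to the descendants.
The descendants' portion (₹3,375,000) is divided into 3 shares of ₹1,125,000: Gideon takes ₹1,125,000; Ottilie's ₹1,125,000 share passes to Ottilie's issue; Niko's ₹1,125,000 share passes to Niko's issue.
Ottilie's share (₹1,125,000) is divided into 3 shares of ₹375,000: Yusuf, Henrik, and Jakob each take ₹375,000.
Niko's share (₹1,125,000) is divided into 3 shares of ₹375,000: Faisal, Zane, and Odalys each take ₹375,000.

Thandi: ₹2,075,000; Yusuf: ₹375,000; Henrik: ₹375,000; Jakob: ₹375,000; Gideon: ₹1,125,000; Faisal: ₹375,000; Zane: ₹375,000; Odalys: ₹375,000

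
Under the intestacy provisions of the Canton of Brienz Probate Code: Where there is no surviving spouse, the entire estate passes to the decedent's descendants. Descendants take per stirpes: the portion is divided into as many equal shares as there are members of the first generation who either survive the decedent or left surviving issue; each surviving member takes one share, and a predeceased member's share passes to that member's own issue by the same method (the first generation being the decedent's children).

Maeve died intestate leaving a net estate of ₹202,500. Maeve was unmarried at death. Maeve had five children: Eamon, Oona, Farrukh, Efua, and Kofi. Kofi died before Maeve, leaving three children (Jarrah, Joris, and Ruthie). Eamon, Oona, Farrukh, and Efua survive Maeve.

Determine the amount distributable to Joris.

The entire ₹202,500 passes to the descendants.
That amount (₹202,500) is divided into 5 shares of ₹40,500: Eamon, Oona, Farrukh, and Efua each take ₹40,500; Kofi's ₹40,500 share passes to Kofi's issue.
Kofi's share (₹40,500) is divided into 3 shares of ₹13,500: Jarrah, Joris, and Ruthie each take ₹13,500.

Joris receives ₹13,500.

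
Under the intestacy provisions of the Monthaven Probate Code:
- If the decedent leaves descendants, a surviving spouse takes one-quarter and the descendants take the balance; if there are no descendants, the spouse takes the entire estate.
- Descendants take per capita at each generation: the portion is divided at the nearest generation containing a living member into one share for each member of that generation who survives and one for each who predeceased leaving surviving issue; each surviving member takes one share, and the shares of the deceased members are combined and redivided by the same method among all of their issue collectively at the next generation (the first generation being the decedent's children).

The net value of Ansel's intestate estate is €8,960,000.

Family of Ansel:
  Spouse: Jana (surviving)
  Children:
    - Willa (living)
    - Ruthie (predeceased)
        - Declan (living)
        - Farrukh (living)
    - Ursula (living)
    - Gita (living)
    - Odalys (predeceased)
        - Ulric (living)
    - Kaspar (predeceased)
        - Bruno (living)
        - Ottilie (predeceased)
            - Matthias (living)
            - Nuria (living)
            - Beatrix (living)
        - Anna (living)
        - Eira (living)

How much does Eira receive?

Eira receives €480,000.

Jana takes one-quarter of €8,960,000 = €2,240,000. The remaining €6,720,000 passes to the descendants.
The descendants' portion (€6,720,000) is divided at the children's generation into 6 shares of €1,120,000. Willa, Ursula, and Gita each take €1,120,000. The 3 shares of the deceased (Ruthie, Odalys, and Kaspar) are combined into a pool of €3,360,000.
That pool (€3,360,000) is divided at the grandchildren's generation into 7 shares of €480,000. Declan, Farrukh, Ulric, Bruno, Anna, and Eira each take €480,000. The remaining share for the deceased Ottilie (€480,000) is carried to the next generation.
That pool (€480,000) is divided at the great-grandchildren's generation equally among Matthias, Nuria, and Beatrix: €160,000 each.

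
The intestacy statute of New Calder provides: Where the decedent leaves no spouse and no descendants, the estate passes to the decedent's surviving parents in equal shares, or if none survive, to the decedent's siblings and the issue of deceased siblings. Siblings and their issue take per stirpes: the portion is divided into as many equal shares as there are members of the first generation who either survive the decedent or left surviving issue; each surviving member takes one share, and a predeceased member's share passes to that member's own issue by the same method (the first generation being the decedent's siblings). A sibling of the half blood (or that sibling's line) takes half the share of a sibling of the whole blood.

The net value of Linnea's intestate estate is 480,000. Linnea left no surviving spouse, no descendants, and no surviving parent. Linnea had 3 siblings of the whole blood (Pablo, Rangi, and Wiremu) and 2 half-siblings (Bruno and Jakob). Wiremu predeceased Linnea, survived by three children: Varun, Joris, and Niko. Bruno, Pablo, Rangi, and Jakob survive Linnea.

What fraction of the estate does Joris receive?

The entire 480,000 passes to the siblings and their issue.
Counting each half-blood sibling's line as half a unit, there are 4 units in 480,000, so one unit is 120,000. Whole-blood lines (Pablo, Rangi, and Wiremu) take 120,000 each; half-blood lines (Bruno and Jakob) take 60,000 each.
Wiremu's share (120,000) is divided into 3 shares of 40,000: Varun, Joris, and Niko each take 40,000.

Joris receives 1/12 of the estate.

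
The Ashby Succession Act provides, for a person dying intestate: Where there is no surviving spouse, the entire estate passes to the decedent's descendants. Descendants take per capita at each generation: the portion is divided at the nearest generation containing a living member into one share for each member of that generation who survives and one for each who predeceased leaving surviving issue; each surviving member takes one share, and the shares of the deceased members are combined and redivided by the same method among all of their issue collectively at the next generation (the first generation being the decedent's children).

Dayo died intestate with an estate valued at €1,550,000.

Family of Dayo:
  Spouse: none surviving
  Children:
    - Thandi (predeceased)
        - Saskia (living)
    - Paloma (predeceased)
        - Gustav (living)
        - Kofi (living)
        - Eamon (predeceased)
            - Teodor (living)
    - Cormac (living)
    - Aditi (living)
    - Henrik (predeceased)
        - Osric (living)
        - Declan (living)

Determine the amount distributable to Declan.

The entire €1,550,000 passes to the descendants.
That amount (€1,550,000) is divided at the children's generation into 5 shares of €310,000. Cormac and Aditi each take €310,000. The 3 shares of the deceased (Thandi, Paloma, and Henrik) are combined into a pool of €930,000.
That pool (€930,000) is divided at the grandchildren's generation into 6 shares of €155,000. Saskia, Gustav, Kofi, Osric, and Declan each take €155,000. The remaining share for the deceased Eamon (€155,000) is carried to the next generation.
That pool (€155,000) passes entirely to Teodor, the sole taker at the great-grandchildren's generation.

Declan receives €155,000.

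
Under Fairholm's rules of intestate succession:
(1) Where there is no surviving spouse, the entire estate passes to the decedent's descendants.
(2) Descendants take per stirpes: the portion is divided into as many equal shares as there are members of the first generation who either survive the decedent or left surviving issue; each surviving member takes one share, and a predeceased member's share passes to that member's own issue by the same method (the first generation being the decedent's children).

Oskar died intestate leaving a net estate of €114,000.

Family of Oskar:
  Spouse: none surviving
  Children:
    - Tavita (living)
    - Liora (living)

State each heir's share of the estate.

The entire €114,000 passes to the descendants.
That amount (€114,000) is divided into 2 shares of €57,000: Tavita and Liora each take €57,000.

Tavita: €57,000; Liora: €57,000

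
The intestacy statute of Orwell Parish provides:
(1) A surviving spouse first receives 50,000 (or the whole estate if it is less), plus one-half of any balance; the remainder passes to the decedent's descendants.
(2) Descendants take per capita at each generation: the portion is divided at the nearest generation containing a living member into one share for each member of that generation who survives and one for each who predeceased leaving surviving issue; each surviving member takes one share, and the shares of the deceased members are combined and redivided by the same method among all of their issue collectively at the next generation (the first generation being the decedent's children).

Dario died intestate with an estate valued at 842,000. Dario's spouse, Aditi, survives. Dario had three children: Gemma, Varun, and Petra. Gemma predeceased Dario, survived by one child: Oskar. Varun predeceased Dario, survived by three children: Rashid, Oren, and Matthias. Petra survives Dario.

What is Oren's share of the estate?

Oren receives 66,000.

Aditi first takes 50,000, leaving a balance of 792,000. Aditi then takes one-half of the balance (396,000), for a total of 446,000. The remaining 396,000 passes to the descendants.
The descendants' portion (396,000) is divided at the children's generation into 3 shares of 132,000. Petra takes 132,000. The 2 shares of the deceased (Gemma and Varun) are combined into a pool of 264,000.
That pool (264,000) is divided at the grandchildren's generation equally among Oskar, Rashid, Oren, and Matthias: 66,000 each.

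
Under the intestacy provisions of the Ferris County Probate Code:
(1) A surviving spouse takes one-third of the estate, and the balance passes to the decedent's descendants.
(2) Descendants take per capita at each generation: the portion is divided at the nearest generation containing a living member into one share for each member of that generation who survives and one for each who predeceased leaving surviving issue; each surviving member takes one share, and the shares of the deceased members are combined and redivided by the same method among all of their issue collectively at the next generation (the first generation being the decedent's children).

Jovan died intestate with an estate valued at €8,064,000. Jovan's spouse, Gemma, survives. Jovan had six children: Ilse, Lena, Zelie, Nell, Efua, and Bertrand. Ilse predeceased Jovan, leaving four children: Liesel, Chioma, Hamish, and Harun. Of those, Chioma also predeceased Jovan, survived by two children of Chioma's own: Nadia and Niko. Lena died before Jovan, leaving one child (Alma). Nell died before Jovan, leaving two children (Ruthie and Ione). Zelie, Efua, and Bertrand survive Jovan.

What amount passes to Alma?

Gemma takes one-third of €8,064,000 = €2,688,000. The remaining €5,376,000 passes to the descendants.
The descendants' portion (€5,376,000) is divided at the children's generation into 6 shares of €896,000. Zelie, Efua, and Bertrand each take €896,000. The 3 shares of the deceased (Ilse, Lena, and Nell) are combined into a pool of €2,688,000.
That pool (€2,688,000) is divided at the grandchildren's generation into 7 shares of €384,000. Liesel, Hamish, Harun, Alma, Ruthie, and Ione each take €384,000. The remaining share for the deceased Chioma (€384,000) is carried to the next generation.
That pool (€384,000) is divided at the great-grandchildren's generation equally among Nadia and Niko: €192,000 each.

Alma receives €384,000.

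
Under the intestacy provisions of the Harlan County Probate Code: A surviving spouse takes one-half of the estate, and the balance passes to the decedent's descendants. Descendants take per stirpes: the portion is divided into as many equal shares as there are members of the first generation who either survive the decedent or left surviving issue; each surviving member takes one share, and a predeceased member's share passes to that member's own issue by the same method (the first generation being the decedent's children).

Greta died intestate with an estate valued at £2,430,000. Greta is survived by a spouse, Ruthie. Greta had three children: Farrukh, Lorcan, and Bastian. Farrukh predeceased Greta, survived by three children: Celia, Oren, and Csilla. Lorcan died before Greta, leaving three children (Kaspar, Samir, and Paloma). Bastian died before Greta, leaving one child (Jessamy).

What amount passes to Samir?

Samir receives £135,000.

Ruthie takes one-half of £2,430,000 = £1,215,000. The remaining £1,215,000 passes to the descendants.
The descendants' portion (£1,215,000) is divided into 3 shares of £405,000: Farrukh's £405,000 share passes to Farrukh's issue; Lorcan's £405,000 share passes to Lorcan's issue; Bastian's £405,000 share passes to Bastian's issue.
Farrukh's share (£405,000) is divided into 3 shares of £135,000: Celia, Oren, and Csilla each take £135,000.
Lorcan's share (£405,000) is divided into 3 shares of £135,000: Kaspar, Samir, and Paloma each take £135,000.
Bastian's share (£405,000) passes entirely to Jessamy.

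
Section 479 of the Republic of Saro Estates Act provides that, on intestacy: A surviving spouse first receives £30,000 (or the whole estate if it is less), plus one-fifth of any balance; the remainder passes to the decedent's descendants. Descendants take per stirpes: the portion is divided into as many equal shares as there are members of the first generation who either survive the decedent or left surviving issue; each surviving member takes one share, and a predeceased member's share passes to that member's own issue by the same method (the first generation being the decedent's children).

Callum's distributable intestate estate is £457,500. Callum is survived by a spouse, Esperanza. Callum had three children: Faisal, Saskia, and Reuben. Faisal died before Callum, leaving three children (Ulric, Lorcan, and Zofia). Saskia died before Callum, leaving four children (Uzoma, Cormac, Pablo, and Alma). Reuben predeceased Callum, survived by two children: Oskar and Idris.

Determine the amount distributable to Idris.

Esperanza first takes £30,000, leaving a balance of £427,500. Esperanza then takes one-fifth of the balance (£85,500), for a total of £115,500. The remaining £342,000 passes to the descendants.
The descendants' portion (£342,000) is divided into 3 shares of £114,000: Faisal's £114,000 share passes to Faisal's issue; Saskia's £114,000 share passes to Saskia's issue; Reuben's £114,000 share passes to Reuben's issue.
Faisal's share (£114,000) is divided into 3 shares of £38,000: Ulric, Lorcan, and Zofia each take £38,000.
Saskia's share (£114,000) is divided into 4 shares of £28,500: Uzoma, Cormac, Pablo, and Alma each take £28,500.
Reuben's share (£114,000) is divided into 2 shares of £57,000: Oskar and Idris each take £57,000.

Idris receives £57,000.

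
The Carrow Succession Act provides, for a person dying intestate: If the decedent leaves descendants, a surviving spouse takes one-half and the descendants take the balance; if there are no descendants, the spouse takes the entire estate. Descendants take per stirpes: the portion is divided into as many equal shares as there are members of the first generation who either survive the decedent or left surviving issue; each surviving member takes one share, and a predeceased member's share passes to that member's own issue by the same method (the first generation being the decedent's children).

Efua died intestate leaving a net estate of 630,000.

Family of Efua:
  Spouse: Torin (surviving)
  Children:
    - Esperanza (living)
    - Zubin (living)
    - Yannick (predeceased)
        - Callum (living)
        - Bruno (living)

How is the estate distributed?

Torin: 315,000; Esperanza: 105,000; Zubin: 105,000; Callum: 52,500; Bruno: 52,500

Torin takes one-half of 630,000 = 315,000. The remaining 315,000 passes to the descendants.
The descendants' portion (315,000) is divided into 3 shares of 105,000: Esperanza and Zubin each take 105,000; Yannick's 105,000 share passes to Yannick's issue.
Yannick's share (105,000) is divided into 2 shares of 52,500: Callum and Bruno each take 52,500.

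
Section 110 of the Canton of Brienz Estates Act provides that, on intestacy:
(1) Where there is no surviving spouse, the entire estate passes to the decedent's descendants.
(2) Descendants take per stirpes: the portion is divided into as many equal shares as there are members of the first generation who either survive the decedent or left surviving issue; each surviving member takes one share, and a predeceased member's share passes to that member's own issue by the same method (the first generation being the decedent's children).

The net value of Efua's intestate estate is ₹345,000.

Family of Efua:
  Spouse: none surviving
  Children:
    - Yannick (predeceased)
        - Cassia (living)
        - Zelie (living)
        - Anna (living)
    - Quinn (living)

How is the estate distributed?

The entire ₹345,000 passes to the descendants.
That amount (₹345,000) is divided into 2 shares of ₹172,500: Quinn takes ₹172,500; Yannick's ₹172,500 share passes to Yannick's issue.
Yannick's share (₹172,500) is divided into 3 shares of ₹57,500: Cassia, Zelie, and Anna each take ₹57,500.

Cassia: ₹57,500; Zelie: ₹57,500; Anna: ₹57,500; Quinn: ₹172,500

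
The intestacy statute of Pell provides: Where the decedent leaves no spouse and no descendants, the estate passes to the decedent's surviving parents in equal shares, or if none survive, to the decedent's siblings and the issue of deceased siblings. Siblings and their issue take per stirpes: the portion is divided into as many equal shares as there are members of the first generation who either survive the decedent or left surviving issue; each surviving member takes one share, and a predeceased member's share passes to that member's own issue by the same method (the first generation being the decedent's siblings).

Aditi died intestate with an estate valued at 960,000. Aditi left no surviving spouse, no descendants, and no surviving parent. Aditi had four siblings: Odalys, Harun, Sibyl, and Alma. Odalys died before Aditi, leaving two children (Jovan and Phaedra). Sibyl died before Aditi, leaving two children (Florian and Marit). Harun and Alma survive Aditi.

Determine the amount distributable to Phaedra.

Phaedra receives 120,000.

The entire 960,000 passes to the siblings and their issue.
That amount (960,000) is divided into 4 shares of 240,000: Harun and Alma each take 240,000; Odalys's 240,000 share passes to Odalys's issue; Sibyl's 240,000 share passes to Sibyl's issue.
Odalys's share (240,000) is divided into 2 shares of 120,000: Jovan and Phaedra each take 120,000.
Sibyl's share (240,000) is divided into 2 shares of 120,000: Florian and Marit each take 120,000.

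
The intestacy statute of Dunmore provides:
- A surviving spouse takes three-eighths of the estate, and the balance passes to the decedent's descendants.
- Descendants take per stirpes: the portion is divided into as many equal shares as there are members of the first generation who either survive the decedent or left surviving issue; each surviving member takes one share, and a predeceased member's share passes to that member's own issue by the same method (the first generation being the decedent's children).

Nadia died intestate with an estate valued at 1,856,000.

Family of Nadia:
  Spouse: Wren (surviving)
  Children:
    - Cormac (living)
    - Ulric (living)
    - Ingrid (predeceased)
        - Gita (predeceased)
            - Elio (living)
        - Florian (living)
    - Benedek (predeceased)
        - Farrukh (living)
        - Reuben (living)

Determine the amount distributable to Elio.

Wren takes three-eighths of 1,856,000 = 696,000. The remaining 1,160,000 passes to the descendants.
The descendants' portion (1,160,000) is divided into 4 shares of 290,000: Cormac and Ulric each take 290,000; Ingrid's 290,000 share passes to Ingrid's issue; Benedek's 290,000 share passes to Benedek's issue.
Ingrid's share (290,000) is divided into 2 shares of 145,000: Florian takes 145,000; Gita's 145,000 share passes to Gita's issue.
Gita's share (145,000) passes entirely to Elio.
Benedek's share (290,000) is divided into 2 shares of 145,000: Farrukh and Reuben each take 145,000.

Elio receives 145,000.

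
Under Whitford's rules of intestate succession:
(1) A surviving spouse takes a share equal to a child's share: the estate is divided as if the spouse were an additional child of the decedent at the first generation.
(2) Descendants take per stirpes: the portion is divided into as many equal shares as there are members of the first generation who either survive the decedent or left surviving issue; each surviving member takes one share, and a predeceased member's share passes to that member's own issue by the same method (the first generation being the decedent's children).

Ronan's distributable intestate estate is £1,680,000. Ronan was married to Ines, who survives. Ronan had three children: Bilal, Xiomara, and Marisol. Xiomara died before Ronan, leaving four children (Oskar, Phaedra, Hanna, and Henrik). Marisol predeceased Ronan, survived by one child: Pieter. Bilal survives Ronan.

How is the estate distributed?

The spouse counts as an additional share at the children's level, so there are 4 primary shares of £420,000. Ines takes one such share (£420,000).
The children's combined portion (£1,260,000) is divided into 3 shares of £420,000: Bilal takes £420,000; Xiomara's £420,000 share passes to Xiomara's issue; Marisol's £420,000 share passes to Marisol's issue.
Xiomara's share (£420,000) is divided into 4 shares of £105,000: Oskar, Phaedra, Hanna, and Henrik each take £105,000.
Marisol's share (£420,000) passes entirely to Pieter.

Ines: £420,000; Bilal: £420,000; Oskar: £105,000; Phaedra: £105,000; Hanna: £105,000; Henrik: £105,000; Pieter: £420,000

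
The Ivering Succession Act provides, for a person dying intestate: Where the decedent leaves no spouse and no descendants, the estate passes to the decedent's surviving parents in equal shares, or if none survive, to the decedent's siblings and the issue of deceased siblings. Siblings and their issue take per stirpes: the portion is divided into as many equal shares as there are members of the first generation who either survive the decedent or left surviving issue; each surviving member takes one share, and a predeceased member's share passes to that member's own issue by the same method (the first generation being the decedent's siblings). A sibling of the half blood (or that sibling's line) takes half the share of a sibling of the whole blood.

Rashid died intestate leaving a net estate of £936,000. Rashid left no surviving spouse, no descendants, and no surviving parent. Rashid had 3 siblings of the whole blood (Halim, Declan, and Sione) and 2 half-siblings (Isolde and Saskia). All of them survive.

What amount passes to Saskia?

Saskia receives £117,000.

The entire £936,000 passes to the siblings and their issue.
Counting each half-blood sibling's line as half a unit, there are 4 units in £936,000, so one unit is £234,000. Whole-blood lines (Halim, Declan, and Sione) take £234,000 each; half-blood lines (Isolde and Saskia) take £117,000 each.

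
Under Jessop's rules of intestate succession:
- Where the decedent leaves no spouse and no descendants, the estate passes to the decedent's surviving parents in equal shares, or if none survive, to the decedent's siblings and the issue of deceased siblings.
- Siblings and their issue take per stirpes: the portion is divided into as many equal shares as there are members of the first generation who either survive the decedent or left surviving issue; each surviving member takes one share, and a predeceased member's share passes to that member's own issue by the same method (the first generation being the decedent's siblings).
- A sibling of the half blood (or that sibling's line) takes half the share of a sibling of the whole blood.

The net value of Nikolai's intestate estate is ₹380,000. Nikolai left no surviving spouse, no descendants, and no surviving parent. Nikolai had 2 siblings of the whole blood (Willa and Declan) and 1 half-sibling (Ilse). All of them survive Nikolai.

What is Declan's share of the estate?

Declan receives ₹152,000.

The entire ₹380,000 passes to the siblings and their issue.
Counting each half-blood sibling's line as half a unit, there are 5/2 units in ₹380,000, so one unit is ₹152,000. Whole-blood lines (Willa and Declan) take ₹152,000 each; half-blood lines (Ilse) take ₹76,000 each.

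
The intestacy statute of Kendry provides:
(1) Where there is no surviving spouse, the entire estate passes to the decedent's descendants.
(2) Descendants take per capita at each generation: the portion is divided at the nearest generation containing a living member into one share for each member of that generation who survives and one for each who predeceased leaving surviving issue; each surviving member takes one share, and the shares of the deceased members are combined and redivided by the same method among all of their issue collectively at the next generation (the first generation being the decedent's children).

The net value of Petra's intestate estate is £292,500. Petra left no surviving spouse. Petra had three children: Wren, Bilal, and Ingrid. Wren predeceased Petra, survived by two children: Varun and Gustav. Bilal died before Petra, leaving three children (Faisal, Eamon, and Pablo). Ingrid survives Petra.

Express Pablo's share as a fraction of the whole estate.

Pablo receives 2/15 of the estate.

The entire £292,500 passes to the descendants.
That amount (£292,500) is divided at the children's generation into 3 shares of £97,500. Ingrid takes £97,500. The 2 shares of the deceased (Wren and Bilal) are combined into a pool of £195,000.
That pool (£195,000) is divided at the grandchildren's generation equally among Varun, Gustav, Faisal, Eamon, and Pablo: £39,000 each.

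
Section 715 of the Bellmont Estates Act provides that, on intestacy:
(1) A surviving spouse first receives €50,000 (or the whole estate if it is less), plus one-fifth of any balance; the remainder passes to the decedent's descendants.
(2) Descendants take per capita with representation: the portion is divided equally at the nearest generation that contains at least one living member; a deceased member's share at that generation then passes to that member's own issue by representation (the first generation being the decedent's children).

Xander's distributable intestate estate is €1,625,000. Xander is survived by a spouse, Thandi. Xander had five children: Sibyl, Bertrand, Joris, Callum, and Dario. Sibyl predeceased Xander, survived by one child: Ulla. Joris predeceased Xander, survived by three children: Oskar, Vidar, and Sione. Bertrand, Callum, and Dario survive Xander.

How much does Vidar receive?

Thandi first takes €50,000, leaving a balance of €1,575,000. Thandi then takes one-fifth of the balance (€315,000), for a total of €365,000. The remaining €1,260,000 passes to the descendants.
The descendants' portion (€1,260,000) is divided into 5 shares of €252,000: Bertrand, Callum, and Dario each take €252,000; Sibyl's €252,000 share passes to Sibyl's issue; Joris's €252,000 share passes to Joris's issue.
Sibyl's share (€252,000) passes entirely to Ulla.
Joris's share (€252,000) is divided into 3 shares of €84,000: Oskar, Vidar, and Sione each take €84,000.

Vidar receives €84,000.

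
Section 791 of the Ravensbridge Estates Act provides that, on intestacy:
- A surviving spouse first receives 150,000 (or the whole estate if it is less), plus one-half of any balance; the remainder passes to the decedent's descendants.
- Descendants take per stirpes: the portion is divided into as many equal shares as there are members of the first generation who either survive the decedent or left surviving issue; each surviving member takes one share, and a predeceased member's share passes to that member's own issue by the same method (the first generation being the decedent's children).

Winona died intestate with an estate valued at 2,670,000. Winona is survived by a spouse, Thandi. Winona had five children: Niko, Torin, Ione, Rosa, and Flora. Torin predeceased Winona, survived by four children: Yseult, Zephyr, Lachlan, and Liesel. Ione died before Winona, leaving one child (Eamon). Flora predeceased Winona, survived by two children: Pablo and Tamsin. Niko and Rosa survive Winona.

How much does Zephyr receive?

Thandi first takes 150,000, leaving a balance of 2,520,000. Thandi then takes one-half of the balance (1,260,000), for a total of 1,410,000. The remaining 1,260,000 passes to the descendants.
The descendants' portion (1,260,000) is divided into 5 shares of 252,000: Niko and Rosa each take 252,000; Torin's 252,000 share passes to Torin's issue; Ione's 252,000 share passes to Ione's issue; Flora's 252,000 share passes to Flora's issue.
Torin's share (252,000) is divided into 4 shares of 63,000: Yseult, Zephyr, Lachlan, and Liesel each take 63,000.
Ione's share (252,000) passes entirely to Eamon.
Flora's share (252,000) is divided into 2 shares of 126,000: Pablo and Tamsin each take 126,000.

Zephyr receives 63,000.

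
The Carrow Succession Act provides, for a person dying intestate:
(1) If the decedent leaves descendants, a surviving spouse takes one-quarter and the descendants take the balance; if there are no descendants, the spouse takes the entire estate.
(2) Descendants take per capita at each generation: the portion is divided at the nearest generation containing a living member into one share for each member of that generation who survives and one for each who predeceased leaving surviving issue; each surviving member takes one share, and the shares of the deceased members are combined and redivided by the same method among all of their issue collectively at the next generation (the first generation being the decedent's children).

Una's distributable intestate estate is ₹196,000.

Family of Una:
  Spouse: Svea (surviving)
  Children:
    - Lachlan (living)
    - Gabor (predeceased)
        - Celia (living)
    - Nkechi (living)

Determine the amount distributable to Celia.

Svea takes one-quarter of ₹196,000 = ₹49,000. The remaining ₹147,000 passes to the descendants.
The descendants' portion (₹147,000) is divided at the children's generation into 3 shares of ₹49,000. Lachlan and Nkechi each take ₹49,000. The remaining share for the deceased Gabor (₹49,000) is carried to the next generation.
That pool (₹49,000) passes entirely to Celia, the sole taker at the grandchildren's generation.

Celia receives ₹49,000.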